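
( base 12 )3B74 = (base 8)15310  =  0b1101011001000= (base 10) 6856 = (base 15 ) 2071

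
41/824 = 41/824 = 0.05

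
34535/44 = 784+39/44 = 784.89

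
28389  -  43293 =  - 14904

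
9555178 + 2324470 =11879648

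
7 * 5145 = 36015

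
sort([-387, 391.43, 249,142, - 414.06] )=[ - 414.06, -387,  142,249, 391.43]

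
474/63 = 7 + 11/21 = 7.52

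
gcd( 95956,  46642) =2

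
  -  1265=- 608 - 657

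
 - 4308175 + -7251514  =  -11559689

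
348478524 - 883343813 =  - 534865289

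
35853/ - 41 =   -  875+22/41 = - 874.46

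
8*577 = 4616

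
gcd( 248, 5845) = 1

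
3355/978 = 3355/978 = 3.43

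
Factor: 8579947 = 41^1* 209267^1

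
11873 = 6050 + 5823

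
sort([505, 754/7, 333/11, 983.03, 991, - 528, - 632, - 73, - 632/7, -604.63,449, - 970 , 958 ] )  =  [ - 970, - 632, - 604.63, - 528 ,  -  632/7, - 73, 333/11,754/7 , 449,505,958, 983.03, 991 ] 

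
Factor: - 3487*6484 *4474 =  - 2^3 *11^1*317^1*1621^1*2237^1 = - 101155833592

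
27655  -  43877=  - 16222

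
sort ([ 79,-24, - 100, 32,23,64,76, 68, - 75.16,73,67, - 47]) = [ - 100, - 75.16, - 47, - 24,23, 32,  64, 67, 68, 73 , 76, 79] 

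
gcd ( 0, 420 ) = 420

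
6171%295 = 271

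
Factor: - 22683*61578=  - 1396773774 = - 2^1*3^3*11^1*311^1 * 7561^1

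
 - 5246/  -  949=5 + 501/949 = 5.53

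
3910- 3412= 498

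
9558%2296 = 374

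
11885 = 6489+5396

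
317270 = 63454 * 5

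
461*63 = 29043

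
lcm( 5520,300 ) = 27600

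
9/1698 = 3/566 = 0.01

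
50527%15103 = 5218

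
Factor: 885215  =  5^1 *177043^1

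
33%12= 9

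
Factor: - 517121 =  - 11^1 * 53^1*887^1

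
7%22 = 7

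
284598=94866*3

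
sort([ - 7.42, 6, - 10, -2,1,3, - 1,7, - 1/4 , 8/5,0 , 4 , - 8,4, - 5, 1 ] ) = [ - 10 , - 8 ,-7.42, - 5, - 2, - 1, - 1/4 , 0,1, 1,  8/5,3,4 , 4, 6,7 ] 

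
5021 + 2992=8013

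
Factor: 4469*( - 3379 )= - 31^1*41^1*109^2= -  15100751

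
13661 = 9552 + 4109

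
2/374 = 1/187 = 0.01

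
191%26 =9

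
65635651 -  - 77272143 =142907794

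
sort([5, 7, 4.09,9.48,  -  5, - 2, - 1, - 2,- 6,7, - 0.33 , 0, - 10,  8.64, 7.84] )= [ - 10 , - 6,  -  5, - 2,  -  2, - 1,  -  0.33,0 , 4.09,5,7,7, 7.84, 8.64,9.48]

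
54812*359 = 19677508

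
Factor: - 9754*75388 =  - 735334552 = - 2^3*47^1*401^1*4877^1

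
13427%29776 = 13427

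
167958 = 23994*7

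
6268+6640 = 12908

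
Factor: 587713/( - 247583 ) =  - 313^( - 1)*743^1 =-  743/313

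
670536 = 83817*8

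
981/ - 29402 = -981/29402 = - 0.03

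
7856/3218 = 3928/1609=2.44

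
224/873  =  224/873 = 0.26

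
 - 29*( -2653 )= 76937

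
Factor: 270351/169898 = 2^( - 1 ) * 3^3  *31^1 * 263^ ( - 1) = 837/526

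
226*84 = 18984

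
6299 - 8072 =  - 1773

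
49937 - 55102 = -5165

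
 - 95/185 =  - 19/37 = - 0.51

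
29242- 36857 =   -  7615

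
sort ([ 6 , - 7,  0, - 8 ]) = [ - 8, - 7,0,6 ] 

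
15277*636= 9716172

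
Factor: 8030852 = 2^2*43^1*46691^1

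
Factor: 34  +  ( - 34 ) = 0^1 = 0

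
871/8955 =871/8955 = 0.10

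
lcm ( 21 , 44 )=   924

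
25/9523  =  25/9523 = 0.00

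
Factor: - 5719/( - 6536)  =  2^( -3)*7^1 = 7/8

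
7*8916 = 62412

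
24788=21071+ 3717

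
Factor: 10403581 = 1063^1 *9787^1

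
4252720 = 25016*170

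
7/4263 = 1/609 = 0.00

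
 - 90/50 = - 9/5 = -1.80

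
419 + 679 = 1098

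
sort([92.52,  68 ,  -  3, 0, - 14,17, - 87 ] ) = [ - 87,-14, - 3,0, 17, 68 , 92.52] 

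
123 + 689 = 812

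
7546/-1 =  - 7546/1 = - 7546.00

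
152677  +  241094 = 393771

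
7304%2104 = 992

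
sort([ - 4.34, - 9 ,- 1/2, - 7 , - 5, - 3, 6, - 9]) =[-9 , - 9, - 7,  -  5, - 4.34, - 3, - 1/2,6 ]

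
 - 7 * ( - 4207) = 29449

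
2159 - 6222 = - 4063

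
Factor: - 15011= - 17^1*883^1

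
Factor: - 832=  - 2^6 *13^1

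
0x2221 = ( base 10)8737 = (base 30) 9L7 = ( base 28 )B41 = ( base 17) 1D3G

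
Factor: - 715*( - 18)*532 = 2^3*3^2*5^1*7^1*11^1 * 13^1*19^1 = 6846840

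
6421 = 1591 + 4830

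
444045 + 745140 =1189185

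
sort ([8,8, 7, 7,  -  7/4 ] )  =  [ - 7/4,7, 7,8, 8 ] 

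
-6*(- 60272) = 361632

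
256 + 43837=44093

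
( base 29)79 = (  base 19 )B3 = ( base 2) 11010100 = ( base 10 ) 212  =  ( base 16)D4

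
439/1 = 439 = 439.00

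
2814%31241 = 2814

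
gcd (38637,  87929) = 1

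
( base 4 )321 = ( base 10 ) 57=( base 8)71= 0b111001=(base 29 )1S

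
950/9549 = 950/9549= 0.10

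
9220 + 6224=15444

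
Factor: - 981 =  - 3^2*109^1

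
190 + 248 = 438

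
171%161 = 10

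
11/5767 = 11/5767= 0.00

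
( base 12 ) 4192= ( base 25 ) bbg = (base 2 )1101111111110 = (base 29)8f3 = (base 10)7166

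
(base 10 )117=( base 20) 5h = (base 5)432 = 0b1110101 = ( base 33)3i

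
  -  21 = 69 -90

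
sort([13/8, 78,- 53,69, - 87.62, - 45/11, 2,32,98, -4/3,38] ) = [ - 87.62 , - 53, - 45/11, - 4/3, 13/8,2, 32,38,  69, 78,98]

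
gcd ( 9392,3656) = 8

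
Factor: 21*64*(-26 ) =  - 34944=- 2^7  *3^1*7^1*13^1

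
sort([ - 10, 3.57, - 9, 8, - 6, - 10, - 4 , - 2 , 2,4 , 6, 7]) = [ - 10,-10, - 9, - 6, - 4,  -  2 , 2, 3.57, 4,  6, 7, 8]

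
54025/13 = 4155 + 10/13 = 4155.77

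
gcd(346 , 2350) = 2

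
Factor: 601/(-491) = -491^( - 1) * 601^1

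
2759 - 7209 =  - 4450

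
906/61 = 906/61 = 14.85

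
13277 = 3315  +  9962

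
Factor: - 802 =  - 2^1*401^1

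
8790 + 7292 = 16082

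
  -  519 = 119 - 638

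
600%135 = 60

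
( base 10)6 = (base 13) 6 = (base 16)6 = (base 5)11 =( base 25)6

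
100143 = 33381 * 3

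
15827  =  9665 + 6162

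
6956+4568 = 11524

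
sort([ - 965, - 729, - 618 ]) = [ - 965,-729, - 618]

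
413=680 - 267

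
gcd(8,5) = 1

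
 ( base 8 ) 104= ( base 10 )68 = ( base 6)152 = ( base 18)3E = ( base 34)20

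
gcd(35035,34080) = 5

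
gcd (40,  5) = 5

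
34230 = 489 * 70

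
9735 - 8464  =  1271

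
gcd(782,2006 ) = 34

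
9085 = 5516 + 3569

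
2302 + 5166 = 7468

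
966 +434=1400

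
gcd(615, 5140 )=5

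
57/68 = 57/68 = 0.84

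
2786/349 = 2786/349 = 7.98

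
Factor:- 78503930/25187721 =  - 2^1* 3^(  -  1)*5^1* 13^( - 1 )*41^1*191473^1*645839^(  -  1)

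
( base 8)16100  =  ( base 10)7232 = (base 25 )be7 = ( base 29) 8HB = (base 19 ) 110C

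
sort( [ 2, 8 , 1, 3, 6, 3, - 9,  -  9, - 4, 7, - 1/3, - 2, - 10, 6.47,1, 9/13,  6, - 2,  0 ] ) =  [ - 10, - 9, - 9, - 4, -2,  -  2, - 1/3, 0, 9/13, 1, 1,2, 3 , 3, 6, 6, 6.47, 7,8]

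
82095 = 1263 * 65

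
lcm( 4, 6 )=12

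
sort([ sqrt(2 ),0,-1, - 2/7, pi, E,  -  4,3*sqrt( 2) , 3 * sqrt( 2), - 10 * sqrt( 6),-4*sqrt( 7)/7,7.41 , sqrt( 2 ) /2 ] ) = [ - 10 * sqrt(6), - 4,  -  4*sqrt( 7)/7,- 1, - 2/7,0, sqrt( 2)/2,sqrt( 2)  ,  E,pi , 3*sqrt( 2),3 * sqrt( 2),7.41]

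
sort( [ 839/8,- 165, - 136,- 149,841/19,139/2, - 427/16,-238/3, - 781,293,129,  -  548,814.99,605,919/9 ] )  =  [ - 781,  -  548, - 165,  -  149,-136 , - 238/3 ,-427/16,841/19,139/2 , 919/9, 839/8,129,293,605, 814.99]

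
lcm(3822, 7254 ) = 355446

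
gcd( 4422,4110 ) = 6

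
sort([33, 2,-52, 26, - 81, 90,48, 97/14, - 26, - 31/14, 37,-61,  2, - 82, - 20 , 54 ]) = [ - 82, - 81, - 61, - 52, - 26, - 20, - 31/14,2,2 , 97/14, 26, 33, 37, 48, 54, 90]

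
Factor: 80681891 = 41^1*1967851^1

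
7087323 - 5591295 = 1496028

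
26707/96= 26707/96 = 278.20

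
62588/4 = 15647 =15647.00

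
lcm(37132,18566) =37132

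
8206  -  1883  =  6323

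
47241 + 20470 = 67711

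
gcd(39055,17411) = 1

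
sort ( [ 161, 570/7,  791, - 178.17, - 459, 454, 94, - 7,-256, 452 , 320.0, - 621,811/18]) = [ - 621 , - 459 , - 256, - 178.17  , - 7, 811/18, 570/7,94 , 161, 320.0,452 , 454,791 ] 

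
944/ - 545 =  - 944/545 = -  1.73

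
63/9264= 21/3088 = 0.01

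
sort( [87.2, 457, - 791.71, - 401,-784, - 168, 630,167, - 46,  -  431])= [ - 791.71, - 784,-431, - 401,  -  168,-46,  87.2, 167, 457,630 ] 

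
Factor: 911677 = 13^1*19^1 * 3691^1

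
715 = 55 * 13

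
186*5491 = 1021326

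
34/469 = 34/469 = 0.07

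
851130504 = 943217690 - 92087186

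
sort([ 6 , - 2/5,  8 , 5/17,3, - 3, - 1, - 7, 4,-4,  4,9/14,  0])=[ - 7,- 4 , - 3, - 1  , - 2/5, 0 , 5/17  ,  9/14,3,4, 4 , 6,8 ]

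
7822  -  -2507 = 10329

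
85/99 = 85/99 = 0.86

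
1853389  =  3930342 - 2076953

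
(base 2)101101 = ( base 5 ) 140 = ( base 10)45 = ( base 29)1G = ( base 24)1L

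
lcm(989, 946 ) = 21758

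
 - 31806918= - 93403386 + 61596468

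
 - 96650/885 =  - 110  +  140/177 = - 109.21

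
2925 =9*325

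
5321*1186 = 6310706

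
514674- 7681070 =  - 7166396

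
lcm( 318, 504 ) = 26712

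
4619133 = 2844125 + 1775008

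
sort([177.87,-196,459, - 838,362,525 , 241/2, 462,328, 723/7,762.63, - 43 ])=[ - 838, - 196,  -  43 , 723/7,241/2, 177.87,328,362,459, 462,525,762.63 ] 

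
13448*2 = 26896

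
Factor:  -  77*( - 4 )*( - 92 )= - 2^4*7^1*11^1*23^1 = - 28336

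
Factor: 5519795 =5^1 * 67^1*16477^1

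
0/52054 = 0 = 0.00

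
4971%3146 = 1825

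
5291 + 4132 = 9423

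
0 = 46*0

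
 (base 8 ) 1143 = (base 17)21g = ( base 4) 21203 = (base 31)jm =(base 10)611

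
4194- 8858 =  - 4664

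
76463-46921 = 29542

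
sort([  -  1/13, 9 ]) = [ - 1/13, 9]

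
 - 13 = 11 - 24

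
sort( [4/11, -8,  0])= [ - 8, 0, 4/11 ]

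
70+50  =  120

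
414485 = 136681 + 277804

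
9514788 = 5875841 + 3638947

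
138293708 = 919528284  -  781234576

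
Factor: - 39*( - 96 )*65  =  2^5*3^2*5^1*13^2 = 243360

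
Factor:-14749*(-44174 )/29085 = 93074618/4155= 2^1*3^(-1 )*5^( - 1 )*7^2*13^1*43^1*277^( -1)*1699^1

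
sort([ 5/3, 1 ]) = [ 1, 5/3 ] 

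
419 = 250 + 169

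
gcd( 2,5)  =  1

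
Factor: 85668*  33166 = 2^3*3^1 * 7^1*11^2 * 23^1*59^1 * 103^1=2841264888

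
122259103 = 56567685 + 65691418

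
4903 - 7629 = -2726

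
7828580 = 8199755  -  371175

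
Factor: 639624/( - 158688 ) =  - 2^( - 2)*3^(-1)*19^( - 1 )*919^1 = - 919/228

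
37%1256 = 37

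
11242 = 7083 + 4159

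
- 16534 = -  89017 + 72483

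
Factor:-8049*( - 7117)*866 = 49608578778 = 2^1*3^1*11^1*433^1*647^1 * 2683^1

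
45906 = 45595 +311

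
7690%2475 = 265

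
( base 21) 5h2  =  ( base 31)2KM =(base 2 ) 101000000100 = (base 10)2564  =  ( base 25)42E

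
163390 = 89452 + 73938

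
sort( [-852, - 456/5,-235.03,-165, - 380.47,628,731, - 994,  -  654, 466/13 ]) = [  -  994, - 852, - 654, - 380.47, -235.03,-165 ,-456/5,466/13, 628,731] 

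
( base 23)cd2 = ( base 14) 25CD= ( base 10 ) 6649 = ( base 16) 19F9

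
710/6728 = 355/3364= 0.11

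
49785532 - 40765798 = 9019734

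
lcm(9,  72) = 72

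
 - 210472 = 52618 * ( - 4)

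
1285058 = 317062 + 967996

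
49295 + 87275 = 136570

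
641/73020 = 641/73020=0.01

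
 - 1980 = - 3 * 660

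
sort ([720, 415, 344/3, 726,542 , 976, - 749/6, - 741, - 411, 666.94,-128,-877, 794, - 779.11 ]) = [ - 877, - 779.11, - 741, - 411, - 128,-749/6, 344/3,415, 542,666.94,720, 726,794,976 ] 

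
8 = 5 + 3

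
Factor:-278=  - 2^1*139^1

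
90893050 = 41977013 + 48916037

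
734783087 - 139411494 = 595371593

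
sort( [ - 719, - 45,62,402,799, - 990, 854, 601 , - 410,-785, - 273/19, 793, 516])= [ - 990, - 785, - 719, - 410, - 45, - 273/19, 62, 402, 516,601,793, 799,854]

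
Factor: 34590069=3^2 * 29^1*132529^1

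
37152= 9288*4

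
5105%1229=189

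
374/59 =6+ 20/59 = 6.34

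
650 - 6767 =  - 6117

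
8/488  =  1/61 = 0.02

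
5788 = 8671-2883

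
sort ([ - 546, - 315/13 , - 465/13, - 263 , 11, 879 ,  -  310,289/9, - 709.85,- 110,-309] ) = [ - 709.85, - 546, - 310,-309,  -  263, - 110,-465/13,- 315/13 , 11, 289/9, 879]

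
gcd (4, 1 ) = 1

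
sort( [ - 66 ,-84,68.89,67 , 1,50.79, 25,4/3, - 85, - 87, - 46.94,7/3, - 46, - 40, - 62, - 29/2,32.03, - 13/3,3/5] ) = [ - 87, - 85 , - 84,  -  66, - 62, - 46.94 ,- 46, - 40,-29/2 , - 13/3, 3/5, 1 , 4/3,  7/3,25, 32.03,50.79 , 67,68.89]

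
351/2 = 175+1/2 = 175.50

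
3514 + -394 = 3120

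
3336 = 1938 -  - 1398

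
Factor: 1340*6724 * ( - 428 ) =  - 3856348480 =- 2^6*5^1*41^2*67^1*107^1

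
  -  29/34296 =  - 1  +  34267/34296  =  - 0.00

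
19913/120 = 165 +113/120 = 165.94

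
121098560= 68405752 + 52692808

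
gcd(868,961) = 31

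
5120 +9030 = 14150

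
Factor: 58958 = 2^1*41^1*719^1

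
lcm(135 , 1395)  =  4185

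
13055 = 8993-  - 4062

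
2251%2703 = 2251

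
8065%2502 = 559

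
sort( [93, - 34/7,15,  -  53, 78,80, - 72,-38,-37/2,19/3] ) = [ - 72, - 53,-38, - 37/2, - 34/7,19/3,15,78,80, 93 ]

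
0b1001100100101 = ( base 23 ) 962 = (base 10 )4901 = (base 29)5o0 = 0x1325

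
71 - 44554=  - 44483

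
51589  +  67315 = 118904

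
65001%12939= 306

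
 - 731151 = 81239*( - 9 )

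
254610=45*5658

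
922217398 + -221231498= 700985900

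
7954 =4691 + 3263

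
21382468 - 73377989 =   -  51995521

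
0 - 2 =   -  2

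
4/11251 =4/11251 = 0.00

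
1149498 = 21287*54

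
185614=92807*2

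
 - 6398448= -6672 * 959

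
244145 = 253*965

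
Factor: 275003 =275003^1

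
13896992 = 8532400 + 5364592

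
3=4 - 1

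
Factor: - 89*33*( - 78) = 229086 = 2^1*3^2*11^1*13^1*89^1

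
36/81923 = 36/81923 = 0.00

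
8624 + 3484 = 12108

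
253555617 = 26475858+227079759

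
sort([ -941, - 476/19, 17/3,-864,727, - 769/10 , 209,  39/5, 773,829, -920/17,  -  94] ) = [ - 941,-864 , - 94, - 769/10, - 920/17, - 476/19,17/3 , 39/5, 209,727, 773,829] 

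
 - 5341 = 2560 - 7901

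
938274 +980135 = 1918409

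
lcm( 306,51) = 306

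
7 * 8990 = 62930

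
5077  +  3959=9036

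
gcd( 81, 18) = 9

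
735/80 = 147/16 = 9.19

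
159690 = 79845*2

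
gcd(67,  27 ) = 1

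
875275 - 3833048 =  - 2957773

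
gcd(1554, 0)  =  1554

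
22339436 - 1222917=21116519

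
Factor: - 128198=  - 2^1*7^1 *9157^1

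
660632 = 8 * 82579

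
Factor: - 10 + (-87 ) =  - 97 = - 97^1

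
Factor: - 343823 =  - 343823^1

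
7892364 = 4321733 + 3570631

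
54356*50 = 2717800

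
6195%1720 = 1035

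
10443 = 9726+717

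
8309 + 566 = 8875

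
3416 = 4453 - 1037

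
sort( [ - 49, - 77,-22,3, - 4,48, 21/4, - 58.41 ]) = [ - 77, - 58.41, - 49, - 22, - 4,  3,21/4,48 ] 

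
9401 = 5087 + 4314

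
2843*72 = 204696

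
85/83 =85/83 = 1.02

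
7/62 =7/62 = 0.11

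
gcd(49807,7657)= 1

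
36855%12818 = 11219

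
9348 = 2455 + 6893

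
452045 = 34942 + 417103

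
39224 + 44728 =83952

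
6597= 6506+91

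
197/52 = 3 + 41/52 = 3.79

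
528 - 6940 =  - 6412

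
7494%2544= 2406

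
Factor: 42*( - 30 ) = -1260 =- 2^2*  3^2 *5^1* 7^1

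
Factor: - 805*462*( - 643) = 2^1*3^1*5^1*7^2*11^1*23^1* 643^1 = 239138130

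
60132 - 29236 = 30896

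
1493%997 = 496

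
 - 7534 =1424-8958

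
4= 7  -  3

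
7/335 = 7/335 = 0.02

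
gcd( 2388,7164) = 2388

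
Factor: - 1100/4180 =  - 5/19 =- 5^1*19^( - 1)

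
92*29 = 2668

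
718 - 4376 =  - 3658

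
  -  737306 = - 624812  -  112494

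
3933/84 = 46 + 23/28 = 46.82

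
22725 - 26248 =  - 3523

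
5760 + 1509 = 7269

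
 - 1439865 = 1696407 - 3136272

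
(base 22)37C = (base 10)1618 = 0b11001010010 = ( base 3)2012221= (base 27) 25p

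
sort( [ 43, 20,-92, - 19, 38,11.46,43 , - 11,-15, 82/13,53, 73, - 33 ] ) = [ - 92,- 33,- 19, - 15, - 11, 82/13,  11.46, 20,38, 43, 43,53, 73]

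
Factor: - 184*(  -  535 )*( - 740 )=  - 2^5*5^2*23^1*37^1 * 107^1 = - 72845600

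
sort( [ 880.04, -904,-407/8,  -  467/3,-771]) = [ - 904, - 771, - 467/3, - 407/8,880.04]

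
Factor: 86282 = 2^1*7^1 *6163^1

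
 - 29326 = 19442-48768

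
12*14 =168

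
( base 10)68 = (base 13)53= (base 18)3e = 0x44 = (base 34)20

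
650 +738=1388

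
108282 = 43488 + 64794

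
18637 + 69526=88163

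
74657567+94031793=168689360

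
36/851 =36/851 = 0.04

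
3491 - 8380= - 4889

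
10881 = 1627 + 9254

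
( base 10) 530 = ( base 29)I8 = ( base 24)M2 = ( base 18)1B8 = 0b1000010010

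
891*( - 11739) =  - 10459449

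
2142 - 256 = 1886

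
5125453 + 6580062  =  11705515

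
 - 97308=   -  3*32436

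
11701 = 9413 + 2288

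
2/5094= 1/2547 = 0.00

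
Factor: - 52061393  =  -52061393^1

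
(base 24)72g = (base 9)5551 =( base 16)1000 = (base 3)12121201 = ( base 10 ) 4096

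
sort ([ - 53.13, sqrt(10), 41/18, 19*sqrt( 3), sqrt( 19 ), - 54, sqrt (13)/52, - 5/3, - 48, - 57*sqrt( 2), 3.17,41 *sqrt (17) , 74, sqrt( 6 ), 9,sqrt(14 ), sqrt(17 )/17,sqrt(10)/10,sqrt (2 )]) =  [ - 57*sqrt ( 2 ),- 54, - 53.13,  -  48,  -  5/3 , sqrt(13)/52,sqrt (17)/17, sqrt ( 10 ) /10, sqrt (2),  41/18, sqrt( 6), sqrt(10 ), 3.17, sqrt( 14 ), sqrt( 19), 9, 19*sqrt( 3 ), 74, 41*sqrt (17 )]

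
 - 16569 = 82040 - 98609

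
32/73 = 32/73 = 0.44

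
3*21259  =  63777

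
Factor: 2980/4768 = 2^(-3 )*5^1=5/8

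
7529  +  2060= 9589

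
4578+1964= 6542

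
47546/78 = 609 + 22/39 = 609.56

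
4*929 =3716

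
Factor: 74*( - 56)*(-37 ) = 2^4 *7^1*37^2  =  153328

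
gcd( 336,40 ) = 8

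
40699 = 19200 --21499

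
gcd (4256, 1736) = 56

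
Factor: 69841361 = 107^1 * 652723^1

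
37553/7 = 37553/7 = 5364.71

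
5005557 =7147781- 2142224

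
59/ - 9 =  - 7 + 4/9 = - 6.56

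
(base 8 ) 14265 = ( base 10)6325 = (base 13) 2b57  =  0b1100010110101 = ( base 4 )1202311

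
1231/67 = 1231/67 =18.37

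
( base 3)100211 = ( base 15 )12A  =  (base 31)8h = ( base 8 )411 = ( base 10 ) 265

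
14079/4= 3519+3/4 = 3519.75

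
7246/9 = 805 + 1/9 = 805.11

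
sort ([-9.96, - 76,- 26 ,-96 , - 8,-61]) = [ - 96, - 76,-61, - 26, -9.96,-8 ] 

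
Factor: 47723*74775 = 3568487325 = 3^1*5^2*13^1*997^1* 3671^1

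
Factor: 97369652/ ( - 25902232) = - 2^( - 1)*23^(- 1)*2131^1*11423^1 * 140773^(- 1)  =  - 24342413/6475558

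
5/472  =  5/472 = 0.01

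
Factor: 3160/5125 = 2^3*5^(- 2)*41^( - 1) * 79^1  =  632/1025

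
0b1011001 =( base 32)2P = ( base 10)89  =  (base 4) 1121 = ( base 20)49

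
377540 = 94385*4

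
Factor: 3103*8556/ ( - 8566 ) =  -13274634/4283= - 2^1*3^1 * 23^1 * 29^1 *31^1 * 107^1 * 4283^( - 1) 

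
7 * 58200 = 407400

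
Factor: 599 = 599^1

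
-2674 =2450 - 5124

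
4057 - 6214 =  - 2157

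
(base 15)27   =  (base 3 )1101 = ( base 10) 37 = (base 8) 45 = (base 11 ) 34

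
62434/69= 62434/69  =  904.84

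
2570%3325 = 2570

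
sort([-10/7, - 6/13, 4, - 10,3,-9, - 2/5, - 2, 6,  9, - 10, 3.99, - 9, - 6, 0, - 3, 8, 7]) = [ -10,  -  10 , - 9 ,-9,-6, - 3, - 2, - 10/7,  -  6/13, - 2/5, 0 , 3,  3.99,4, 6,7, 8, 9]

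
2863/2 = 1431 + 1/2  =  1431.50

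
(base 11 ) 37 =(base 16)28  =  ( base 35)15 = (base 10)40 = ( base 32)18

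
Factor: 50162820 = 2^2* 3^1 * 5^1*836047^1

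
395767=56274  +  339493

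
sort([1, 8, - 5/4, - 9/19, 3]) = [-5/4, - 9/19, 1, 3,8]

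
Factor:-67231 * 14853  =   - 998582043 = - 3^1*4951^1 * 67231^1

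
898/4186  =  449/2093=0.21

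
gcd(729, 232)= 1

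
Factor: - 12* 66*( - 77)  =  2^3*  3^2*7^1 * 11^2 = 60984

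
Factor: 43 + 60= 103^1=103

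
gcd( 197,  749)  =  1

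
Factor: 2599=23^1*113^1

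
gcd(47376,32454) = 18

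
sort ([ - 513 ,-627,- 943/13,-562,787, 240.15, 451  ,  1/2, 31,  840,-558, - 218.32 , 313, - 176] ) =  [ - 627 , - 562, - 558 , - 513,  -  218.32, - 176 ,-943/13,1/2, 31,240.15 , 313,451,787, 840] 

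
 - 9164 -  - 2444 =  - 6720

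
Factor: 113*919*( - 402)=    -41746494 = -2^1*3^1*67^1* 113^1*919^1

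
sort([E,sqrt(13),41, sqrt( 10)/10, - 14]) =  [ - 14 , sqrt( 10)/10,E, sqrt( 13), 41] 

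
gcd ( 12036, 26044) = 68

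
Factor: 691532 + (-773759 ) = -82227 = -3^1*27409^1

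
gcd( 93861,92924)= 1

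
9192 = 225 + 8967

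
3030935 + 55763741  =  58794676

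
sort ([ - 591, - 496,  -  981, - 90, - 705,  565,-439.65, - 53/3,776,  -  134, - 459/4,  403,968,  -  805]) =[  -  981,-805, - 705, - 591 , - 496, - 439.65,  -  134, - 459/4,-90 , - 53/3,403,565,776, 968 ] 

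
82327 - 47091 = 35236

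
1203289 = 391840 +811449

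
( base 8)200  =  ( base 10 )128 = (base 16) 80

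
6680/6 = 3340/3 = 1113.33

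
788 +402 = 1190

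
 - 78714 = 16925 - 95639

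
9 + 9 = 18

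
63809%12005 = 3784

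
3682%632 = 522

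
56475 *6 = 338850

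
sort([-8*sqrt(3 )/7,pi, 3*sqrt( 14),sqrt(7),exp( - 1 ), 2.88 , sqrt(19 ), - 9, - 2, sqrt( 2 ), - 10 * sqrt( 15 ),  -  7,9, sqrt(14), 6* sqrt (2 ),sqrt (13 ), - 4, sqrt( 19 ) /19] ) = [-10 *sqrt (15), - 9, - 7 , - 4, - 2,  -  8*sqrt( 3)/7,sqrt(19 ) /19,exp(-1 ),sqrt( 2 ) , sqrt(7 ), 2.88, pi, sqrt (13), sqrt(14) , sqrt (19), 6*sqrt( 2),9,  3*sqrt(14)] 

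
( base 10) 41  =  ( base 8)51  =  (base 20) 21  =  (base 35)16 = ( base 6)105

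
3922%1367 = 1188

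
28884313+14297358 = 43181671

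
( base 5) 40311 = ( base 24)4bd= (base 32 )2gl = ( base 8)5025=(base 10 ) 2581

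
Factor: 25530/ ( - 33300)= - 2^( - 1 )*3^(  -  1 )* 5^( - 1)*23^1=-  23/30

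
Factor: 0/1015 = 0^1 = 0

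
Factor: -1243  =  - 11^1*113^1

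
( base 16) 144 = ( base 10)324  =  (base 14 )192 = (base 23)e2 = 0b101000100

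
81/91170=9/10130= 0.00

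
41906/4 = 20953/2   =  10476.50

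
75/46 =75/46 = 1.63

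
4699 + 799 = 5498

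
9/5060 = 9/5060 = 0.00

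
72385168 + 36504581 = 108889749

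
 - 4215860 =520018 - 4735878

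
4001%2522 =1479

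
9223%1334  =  1219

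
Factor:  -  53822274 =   -  2^1*3^1*11^1*163^1*5003^1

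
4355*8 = 34840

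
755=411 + 344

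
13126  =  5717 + 7409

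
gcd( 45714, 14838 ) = 6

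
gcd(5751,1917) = 1917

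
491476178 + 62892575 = 554368753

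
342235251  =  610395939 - 268160688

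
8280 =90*92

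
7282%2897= 1488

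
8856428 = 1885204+6971224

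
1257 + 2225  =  3482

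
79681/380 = 209 + 261/380 = 209.69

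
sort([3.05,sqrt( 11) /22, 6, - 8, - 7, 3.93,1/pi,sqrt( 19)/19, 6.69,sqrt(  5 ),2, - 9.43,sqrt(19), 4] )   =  [-9.43, - 8,-7, sqrt( 11)/22, sqrt(19) /19  ,  1/pi,2,sqrt(5 ), 3.05, 3.93,4,sqrt( 19), 6,6.69 ]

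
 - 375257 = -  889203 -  - 513946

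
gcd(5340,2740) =20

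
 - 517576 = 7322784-7840360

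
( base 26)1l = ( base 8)57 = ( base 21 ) 25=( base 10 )47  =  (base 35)1C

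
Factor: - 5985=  - 3^2*5^1*7^1 * 19^1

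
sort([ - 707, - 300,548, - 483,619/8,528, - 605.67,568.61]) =[- 707,-605.67,-483, - 300, 619/8,528, 548,568.61]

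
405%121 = 42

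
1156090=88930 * 13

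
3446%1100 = 146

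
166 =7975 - 7809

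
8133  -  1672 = 6461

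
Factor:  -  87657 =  - 3^1*61^1*479^1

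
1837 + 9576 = 11413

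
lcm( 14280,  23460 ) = 328440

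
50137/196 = 255 + 157/196 = 255.80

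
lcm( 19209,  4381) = 249717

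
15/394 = 15/394= 0.04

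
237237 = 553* 429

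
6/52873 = 6/52873=0.00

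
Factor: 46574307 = 3^2*13^1*31^1*12841^1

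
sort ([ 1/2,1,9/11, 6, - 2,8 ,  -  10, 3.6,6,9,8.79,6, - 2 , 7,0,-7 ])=[- 10, - 7, - 2, - 2 , 0,1/2,9/11, 1, 3.6 , 6,6  ,  6,7,8, 8.79, 9 ]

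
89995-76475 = 13520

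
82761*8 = 662088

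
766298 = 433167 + 333131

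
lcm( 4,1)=4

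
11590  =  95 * 122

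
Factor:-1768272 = -2^4*3^1 * 11^1*17^1*197^1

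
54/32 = 27/16 = 1.69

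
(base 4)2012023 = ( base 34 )7ej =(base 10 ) 8587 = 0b10000110001011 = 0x218b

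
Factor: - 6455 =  - 5^1*1291^1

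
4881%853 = 616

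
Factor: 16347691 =53^1*308447^1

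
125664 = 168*748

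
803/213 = 803/213 = 3.77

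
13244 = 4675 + 8569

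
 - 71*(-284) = 20164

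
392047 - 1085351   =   - 693304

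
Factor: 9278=2^1 * 4639^1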